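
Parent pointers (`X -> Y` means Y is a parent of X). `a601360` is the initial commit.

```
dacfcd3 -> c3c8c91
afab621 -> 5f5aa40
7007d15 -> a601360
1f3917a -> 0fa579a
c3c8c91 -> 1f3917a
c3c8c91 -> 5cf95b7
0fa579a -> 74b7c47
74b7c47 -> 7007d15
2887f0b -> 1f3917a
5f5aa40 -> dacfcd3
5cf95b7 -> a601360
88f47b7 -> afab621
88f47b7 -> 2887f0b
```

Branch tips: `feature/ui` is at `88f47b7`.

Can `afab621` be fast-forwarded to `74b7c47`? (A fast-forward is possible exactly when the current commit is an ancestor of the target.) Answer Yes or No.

No

A fast-forward from afab621 to 74b7c47 is possible iff afab621 is an ancestor of 74b7c47.
Ancestors of 74b7c47: {7007d15, 74b7c47, a601360}.
afab621 is not among them, so fast-forward is not possible.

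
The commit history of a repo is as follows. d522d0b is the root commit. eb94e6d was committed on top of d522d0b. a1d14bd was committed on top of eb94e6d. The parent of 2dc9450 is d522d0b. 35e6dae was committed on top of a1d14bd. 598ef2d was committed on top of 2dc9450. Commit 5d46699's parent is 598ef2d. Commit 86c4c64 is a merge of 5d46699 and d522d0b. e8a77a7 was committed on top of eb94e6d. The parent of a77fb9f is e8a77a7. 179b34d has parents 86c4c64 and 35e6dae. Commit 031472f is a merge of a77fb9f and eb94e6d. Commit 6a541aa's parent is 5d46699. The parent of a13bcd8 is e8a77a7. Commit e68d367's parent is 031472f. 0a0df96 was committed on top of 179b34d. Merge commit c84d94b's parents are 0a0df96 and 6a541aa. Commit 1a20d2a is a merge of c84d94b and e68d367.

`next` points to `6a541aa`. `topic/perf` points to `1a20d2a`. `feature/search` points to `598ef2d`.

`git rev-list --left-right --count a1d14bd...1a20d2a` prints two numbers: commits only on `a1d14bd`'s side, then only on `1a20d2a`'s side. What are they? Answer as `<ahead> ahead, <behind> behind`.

Reachable from a1d14bd: {a1d14bd, d522d0b, eb94e6d}.
Reachable from 1a20d2a: {031472f, 0a0df96, 179b34d, 1a20d2a, 2dc9450, 35e6dae, 598ef2d, 5d46699, 6a541aa, 86c4c64, a1d14bd, a77fb9f, c84d94b, d522d0b, e68d367, e8a77a7, eb94e6d}.
Only in a1d14bd's history (ahead): {} — 0.
Only in 1a20d2a's history (behind): {031472f, 0a0df96, 179b34d, 1a20d2a, 2dc9450, 35e6dae, 598ef2d, 5d46699, 6a541aa, 86c4c64, a77fb9f, c84d94b, e68d367, e8a77a7} — 14.

0 ahead, 14 behind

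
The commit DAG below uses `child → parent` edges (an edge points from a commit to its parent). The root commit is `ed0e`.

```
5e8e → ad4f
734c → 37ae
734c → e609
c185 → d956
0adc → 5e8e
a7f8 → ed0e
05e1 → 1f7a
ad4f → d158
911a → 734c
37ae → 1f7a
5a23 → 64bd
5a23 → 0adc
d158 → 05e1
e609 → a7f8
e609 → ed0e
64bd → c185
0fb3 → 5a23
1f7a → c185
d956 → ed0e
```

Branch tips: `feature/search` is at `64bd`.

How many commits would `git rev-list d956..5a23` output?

Reachable from 5a23: {05e1, 0adc, 1f7a, 5a23, 5e8e, 64bd, ad4f, c185, d158, d956, ed0e}.
Reachable from d956: {d956, ed0e}.
In 5a23's history but not d956's: {05e1, 0adc, 1f7a, 5a23, 5e8e, 64bd, ad4f, c185, d158} — 9 commits.

9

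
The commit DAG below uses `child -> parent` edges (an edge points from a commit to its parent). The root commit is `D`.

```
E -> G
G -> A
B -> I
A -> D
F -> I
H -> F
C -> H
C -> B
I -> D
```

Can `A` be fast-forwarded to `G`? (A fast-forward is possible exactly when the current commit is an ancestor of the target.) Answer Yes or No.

Yes

A fast-forward from A to G is possible iff A is an ancestor of G.
Ancestors of G: {A, D, G}.
A is among them, so fast-forward is possible.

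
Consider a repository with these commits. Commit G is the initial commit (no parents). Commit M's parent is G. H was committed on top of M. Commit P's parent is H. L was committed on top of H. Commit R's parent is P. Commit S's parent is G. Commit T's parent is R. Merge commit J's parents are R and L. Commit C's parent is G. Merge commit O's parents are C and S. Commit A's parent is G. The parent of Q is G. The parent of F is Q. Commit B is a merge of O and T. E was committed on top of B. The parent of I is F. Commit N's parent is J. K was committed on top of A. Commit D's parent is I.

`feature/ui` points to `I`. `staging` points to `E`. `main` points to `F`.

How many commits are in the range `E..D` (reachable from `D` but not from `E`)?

4

Reachable from D: {D, F, G, I, Q}.
Reachable from E: {B, C, E, G, H, M, O, P, R, S, T}.
In D's history but not E's: {D, F, I, Q} — 4 commits.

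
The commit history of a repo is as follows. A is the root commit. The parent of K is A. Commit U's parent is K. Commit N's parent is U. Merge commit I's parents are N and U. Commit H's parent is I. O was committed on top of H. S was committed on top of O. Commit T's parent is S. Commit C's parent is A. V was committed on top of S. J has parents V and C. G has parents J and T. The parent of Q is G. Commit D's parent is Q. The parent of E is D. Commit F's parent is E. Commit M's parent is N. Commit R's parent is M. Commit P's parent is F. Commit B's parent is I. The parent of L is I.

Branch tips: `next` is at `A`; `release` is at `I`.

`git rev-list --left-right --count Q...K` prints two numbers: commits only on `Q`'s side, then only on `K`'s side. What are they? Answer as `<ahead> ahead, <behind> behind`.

12 ahead, 0 behind

Reachable from Q: {A, C, G, H, I, J, K, N, O, Q, S, T, U, V}.
Reachable from K: {A, K}.
Only in Q's history (ahead): {C, G, H, I, J, N, O, Q, S, T, U, V} — 12.
Only in K's history (behind): {} — 0.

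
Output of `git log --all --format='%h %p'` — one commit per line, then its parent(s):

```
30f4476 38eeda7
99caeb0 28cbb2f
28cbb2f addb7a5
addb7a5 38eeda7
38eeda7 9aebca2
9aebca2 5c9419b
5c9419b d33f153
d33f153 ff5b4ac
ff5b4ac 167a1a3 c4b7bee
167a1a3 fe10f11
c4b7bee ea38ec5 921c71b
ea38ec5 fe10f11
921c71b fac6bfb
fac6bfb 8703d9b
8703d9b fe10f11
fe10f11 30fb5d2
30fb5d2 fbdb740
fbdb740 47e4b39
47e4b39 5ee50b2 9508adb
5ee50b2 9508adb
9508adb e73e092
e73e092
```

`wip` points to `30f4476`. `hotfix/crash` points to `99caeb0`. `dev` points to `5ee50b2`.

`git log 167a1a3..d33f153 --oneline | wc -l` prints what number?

Reachable from d33f153: {167a1a3, 30fb5d2, 47e4b39, 5ee50b2, 8703d9b, 921c71b, 9508adb, c4b7bee, d33f153, e73e092, ea38ec5, fac6bfb, fbdb740, fe10f11, ff5b4ac}.
Reachable from 167a1a3: {167a1a3, 30fb5d2, 47e4b39, 5ee50b2, 9508adb, e73e092, fbdb740, fe10f11}.
In d33f153's history but not 167a1a3's: {8703d9b, 921c71b, c4b7bee, d33f153, ea38ec5, fac6bfb, ff5b4ac} — 7 commits.

7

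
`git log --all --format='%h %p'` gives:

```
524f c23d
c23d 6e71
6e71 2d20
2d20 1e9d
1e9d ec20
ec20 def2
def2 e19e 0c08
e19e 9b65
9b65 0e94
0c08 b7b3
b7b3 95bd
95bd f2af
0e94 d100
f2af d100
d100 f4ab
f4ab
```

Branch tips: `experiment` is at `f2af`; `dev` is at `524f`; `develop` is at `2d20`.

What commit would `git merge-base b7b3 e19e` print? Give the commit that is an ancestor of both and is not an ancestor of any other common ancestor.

d100

Ancestors of b7b3: {95bd, b7b3, d100, f2af, f4ab}.
Ancestors of e19e: {0e94, 9b65, d100, e19e, f4ab}.
Common ancestors: {d100, f4ab}.
Among these, d100 is not an ancestor of any other common ancestor — it is the merge base.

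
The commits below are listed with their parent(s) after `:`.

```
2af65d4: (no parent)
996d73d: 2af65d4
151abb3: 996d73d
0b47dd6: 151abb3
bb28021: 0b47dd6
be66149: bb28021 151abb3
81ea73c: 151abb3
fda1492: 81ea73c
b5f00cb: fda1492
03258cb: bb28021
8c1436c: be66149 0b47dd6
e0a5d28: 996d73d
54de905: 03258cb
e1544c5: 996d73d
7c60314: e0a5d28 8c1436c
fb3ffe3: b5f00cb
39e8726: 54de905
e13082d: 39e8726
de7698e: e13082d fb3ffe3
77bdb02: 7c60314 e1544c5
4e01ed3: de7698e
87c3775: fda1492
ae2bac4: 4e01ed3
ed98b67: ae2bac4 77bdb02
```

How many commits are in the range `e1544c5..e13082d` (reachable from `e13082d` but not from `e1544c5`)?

7

Reachable from e13082d: {03258cb, 0b47dd6, 151abb3, 2af65d4, 39e8726, 54de905, 996d73d, bb28021, e13082d}.
Reachable from e1544c5: {2af65d4, 996d73d, e1544c5}.
In e13082d's history but not e1544c5's: {03258cb, 0b47dd6, 151abb3, 39e8726, 54de905, bb28021, e13082d} — 7 commits.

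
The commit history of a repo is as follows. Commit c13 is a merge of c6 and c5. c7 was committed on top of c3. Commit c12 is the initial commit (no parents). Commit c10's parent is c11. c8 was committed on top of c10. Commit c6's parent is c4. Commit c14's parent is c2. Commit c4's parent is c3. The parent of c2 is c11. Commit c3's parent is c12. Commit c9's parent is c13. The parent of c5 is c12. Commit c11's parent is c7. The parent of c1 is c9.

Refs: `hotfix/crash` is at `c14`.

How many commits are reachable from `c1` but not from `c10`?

6

Reachable from c1: {c1, c12, c13, c3, c4, c5, c6, c9}.
Reachable from c10: {c10, c11, c12, c3, c7}.
In c1's history but not c10's: {c1, c13, c4, c5, c6, c9} — 6 commits.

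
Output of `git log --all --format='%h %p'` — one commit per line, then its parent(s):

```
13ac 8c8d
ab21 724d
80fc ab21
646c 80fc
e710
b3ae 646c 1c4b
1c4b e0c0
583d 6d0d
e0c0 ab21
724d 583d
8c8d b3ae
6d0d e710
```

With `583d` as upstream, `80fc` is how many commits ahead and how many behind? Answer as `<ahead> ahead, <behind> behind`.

Reachable from 80fc: {583d, 6d0d, 724d, 80fc, ab21, e710}.
Reachable from 583d: {583d, 6d0d, e710}.
Only in 80fc's history (ahead): {724d, 80fc, ab21} — 3.
Only in 583d's history (behind): {} — 0.

3 ahead, 0 behind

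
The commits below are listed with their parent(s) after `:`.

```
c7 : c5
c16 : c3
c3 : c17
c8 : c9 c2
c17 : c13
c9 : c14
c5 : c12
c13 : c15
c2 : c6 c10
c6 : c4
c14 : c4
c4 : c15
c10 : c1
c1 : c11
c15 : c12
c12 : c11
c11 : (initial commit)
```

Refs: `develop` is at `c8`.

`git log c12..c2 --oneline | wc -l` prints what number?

Reachable from c2: {c1, c10, c11, c12, c15, c2, c4, c6}.
Reachable from c12: {c11, c12}.
In c2's history but not c12's: {c1, c10, c15, c2, c4, c6} — 6 commits.

6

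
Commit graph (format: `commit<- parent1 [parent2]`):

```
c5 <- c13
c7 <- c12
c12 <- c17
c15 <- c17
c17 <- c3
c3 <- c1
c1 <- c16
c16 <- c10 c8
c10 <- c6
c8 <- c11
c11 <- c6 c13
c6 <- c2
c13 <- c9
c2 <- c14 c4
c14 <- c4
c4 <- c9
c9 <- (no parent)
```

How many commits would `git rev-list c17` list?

Walking parent pointers from c17: reachable set = {c1, c10, c11, c13, c14, c16, c17, c2, c3, c4, c6, c8, c9}.
That is 13 commits.

13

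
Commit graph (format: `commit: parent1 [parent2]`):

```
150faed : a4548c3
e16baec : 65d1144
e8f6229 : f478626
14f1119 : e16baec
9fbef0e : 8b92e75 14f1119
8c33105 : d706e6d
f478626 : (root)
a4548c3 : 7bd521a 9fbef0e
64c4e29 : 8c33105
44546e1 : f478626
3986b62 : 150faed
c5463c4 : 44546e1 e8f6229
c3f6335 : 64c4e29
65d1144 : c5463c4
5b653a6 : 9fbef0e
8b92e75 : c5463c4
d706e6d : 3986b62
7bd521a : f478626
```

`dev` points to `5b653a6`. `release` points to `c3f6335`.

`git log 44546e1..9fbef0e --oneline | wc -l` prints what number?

7

Reachable from 9fbef0e: {14f1119, 44546e1, 65d1144, 8b92e75, 9fbef0e, c5463c4, e16baec, e8f6229, f478626}.
Reachable from 44546e1: {44546e1, f478626}.
In 9fbef0e's history but not 44546e1's: {14f1119, 65d1144, 8b92e75, 9fbef0e, c5463c4, e16baec, e8f6229} — 7 commits.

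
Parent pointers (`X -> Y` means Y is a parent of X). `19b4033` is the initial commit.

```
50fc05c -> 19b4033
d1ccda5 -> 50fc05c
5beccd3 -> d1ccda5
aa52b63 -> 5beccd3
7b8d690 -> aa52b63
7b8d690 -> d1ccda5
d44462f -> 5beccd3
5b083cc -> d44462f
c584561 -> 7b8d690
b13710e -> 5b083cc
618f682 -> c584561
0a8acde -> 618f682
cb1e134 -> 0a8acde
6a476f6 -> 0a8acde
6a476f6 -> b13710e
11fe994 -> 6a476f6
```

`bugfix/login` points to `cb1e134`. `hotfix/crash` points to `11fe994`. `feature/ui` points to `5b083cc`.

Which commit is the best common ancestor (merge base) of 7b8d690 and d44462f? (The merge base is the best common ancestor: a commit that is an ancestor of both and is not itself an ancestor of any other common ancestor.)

5beccd3

Ancestors of 7b8d690: {19b4033, 50fc05c, 5beccd3, 7b8d690, aa52b63, d1ccda5}.
Ancestors of d44462f: {19b4033, 50fc05c, 5beccd3, d1ccda5, d44462f}.
Common ancestors: {19b4033, 50fc05c, 5beccd3, d1ccda5}.
Among these, 5beccd3 is not an ancestor of any other common ancestor — it is the merge base.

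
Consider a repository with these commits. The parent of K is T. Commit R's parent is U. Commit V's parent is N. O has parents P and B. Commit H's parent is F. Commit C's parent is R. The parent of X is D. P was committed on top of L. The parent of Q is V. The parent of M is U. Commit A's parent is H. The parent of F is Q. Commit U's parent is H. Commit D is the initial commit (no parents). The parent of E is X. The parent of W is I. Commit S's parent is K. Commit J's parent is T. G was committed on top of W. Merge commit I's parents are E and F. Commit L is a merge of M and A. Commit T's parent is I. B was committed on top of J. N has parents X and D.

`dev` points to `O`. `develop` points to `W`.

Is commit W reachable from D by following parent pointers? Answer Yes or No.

No

Ancestors of D: {D}.
W is not in that set, so it is not an ancestor of D.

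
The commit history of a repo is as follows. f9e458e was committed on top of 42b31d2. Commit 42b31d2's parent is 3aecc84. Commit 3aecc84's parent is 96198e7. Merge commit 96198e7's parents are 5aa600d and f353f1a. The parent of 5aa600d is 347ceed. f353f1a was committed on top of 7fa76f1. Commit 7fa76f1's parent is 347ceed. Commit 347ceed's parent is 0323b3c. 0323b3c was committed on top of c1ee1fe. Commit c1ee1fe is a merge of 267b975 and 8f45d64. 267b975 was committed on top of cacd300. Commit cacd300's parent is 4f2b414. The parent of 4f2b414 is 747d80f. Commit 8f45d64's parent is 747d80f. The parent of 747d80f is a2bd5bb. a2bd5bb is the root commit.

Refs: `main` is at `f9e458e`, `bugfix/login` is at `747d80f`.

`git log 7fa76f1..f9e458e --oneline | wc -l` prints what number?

Reachable from f9e458e: {0323b3c, 267b975, 347ceed, 3aecc84, 42b31d2, 4f2b414, 5aa600d, 747d80f, 7fa76f1, 8f45d64, 96198e7, a2bd5bb, c1ee1fe, cacd300, f353f1a, f9e458e}.
Reachable from 7fa76f1: {0323b3c, 267b975, 347ceed, 4f2b414, 747d80f, 7fa76f1, 8f45d64, a2bd5bb, c1ee1fe, cacd300}.
In f9e458e's history but not 7fa76f1's: {3aecc84, 42b31d2, 5aa600d, 96198e7, f353f1a, f9e458e} — 6 commits.

6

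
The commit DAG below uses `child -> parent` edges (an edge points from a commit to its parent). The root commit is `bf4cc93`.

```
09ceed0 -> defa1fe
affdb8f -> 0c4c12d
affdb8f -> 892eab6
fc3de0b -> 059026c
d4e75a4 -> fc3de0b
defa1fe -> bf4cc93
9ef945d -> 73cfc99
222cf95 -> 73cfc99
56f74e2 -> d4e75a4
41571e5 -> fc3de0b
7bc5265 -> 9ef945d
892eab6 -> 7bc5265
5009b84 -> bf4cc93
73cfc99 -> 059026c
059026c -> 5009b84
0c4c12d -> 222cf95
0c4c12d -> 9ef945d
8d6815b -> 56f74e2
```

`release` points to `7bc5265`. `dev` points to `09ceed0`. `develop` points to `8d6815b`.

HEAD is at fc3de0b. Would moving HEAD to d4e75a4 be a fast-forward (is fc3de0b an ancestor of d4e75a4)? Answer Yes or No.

Yes

A fast-forward from fc3de0b to d4e75a4 is possible iff fc3de0b is an ancestor of d4e75a4.
Ancestors of d4e75a4: {059026c, 5009b84, bf4cc93, d4e75a4, fc3de0b}.
fc3de0b is among them, so fast-forward is possible.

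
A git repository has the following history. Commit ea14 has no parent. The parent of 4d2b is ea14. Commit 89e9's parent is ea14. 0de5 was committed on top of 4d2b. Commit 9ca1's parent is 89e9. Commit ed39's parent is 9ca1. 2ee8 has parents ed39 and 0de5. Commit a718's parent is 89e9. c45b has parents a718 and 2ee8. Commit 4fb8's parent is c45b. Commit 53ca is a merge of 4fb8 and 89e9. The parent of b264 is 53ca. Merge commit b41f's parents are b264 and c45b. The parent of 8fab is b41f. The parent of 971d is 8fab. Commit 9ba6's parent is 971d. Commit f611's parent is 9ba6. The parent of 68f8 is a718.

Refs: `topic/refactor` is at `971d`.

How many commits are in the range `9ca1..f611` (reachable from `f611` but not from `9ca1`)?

14

Reachable from f611: {0de5, 2ee8, 4d2b, 4fb8, 53ca, 89e9, 8fab, 971d, 9ba6, 9ca1, a718, b264, b41f, c45b, ea14, ed39, f611}.
Reachable from 9ca1: {89e9, 9ca1, ea14}.
In f611's history but not 9ca1's: {0de5, 2ee8, 4d2b, 4fb8, 53ca, 8fab, 971d, 9ba6, a718, b264, b41f, c45b, ed39, f611} — 14 commits.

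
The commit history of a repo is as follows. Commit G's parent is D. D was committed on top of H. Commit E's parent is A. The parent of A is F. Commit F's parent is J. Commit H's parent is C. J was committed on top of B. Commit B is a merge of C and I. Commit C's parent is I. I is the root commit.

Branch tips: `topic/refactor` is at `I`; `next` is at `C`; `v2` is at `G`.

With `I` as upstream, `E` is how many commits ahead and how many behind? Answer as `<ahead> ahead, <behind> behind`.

6 ahead, 0 behind

Reachable from E: {A, B, C, E, F, I, J}.
Reachable from I: {I}.
Only in E's history (ahead): {A, B, C, E, F, J} — 6.
Only in I's history (behind): {} — 0.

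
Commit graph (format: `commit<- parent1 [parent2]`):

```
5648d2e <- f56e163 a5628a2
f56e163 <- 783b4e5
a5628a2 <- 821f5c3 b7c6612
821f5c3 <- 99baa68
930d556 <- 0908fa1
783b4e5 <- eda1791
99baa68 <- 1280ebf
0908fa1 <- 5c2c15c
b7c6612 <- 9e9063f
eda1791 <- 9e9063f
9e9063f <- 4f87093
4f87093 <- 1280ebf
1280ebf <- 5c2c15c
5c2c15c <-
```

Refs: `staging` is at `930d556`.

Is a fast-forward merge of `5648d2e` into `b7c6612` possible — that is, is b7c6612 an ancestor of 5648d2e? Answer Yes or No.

Yes

A fast-forward from b7c6612 to 5648d2e is possible iff b7c6612 is an ancestor of 5648d2e.
Ancestors of 5648d2e: {1280ebf, 4f87093, 5648d2e, 5c2c15c, 783b4e5, 821f5c3, 99baa68, 9e9063f, a5628a2, b7c6612, eda1791, f56e163}.
b7c6612 is among them, so fast-forward is possible.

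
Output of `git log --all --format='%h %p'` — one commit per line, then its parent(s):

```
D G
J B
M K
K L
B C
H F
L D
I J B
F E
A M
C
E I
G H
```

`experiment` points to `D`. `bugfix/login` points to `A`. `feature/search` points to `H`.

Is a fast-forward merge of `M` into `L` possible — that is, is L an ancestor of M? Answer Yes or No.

A fast-forward from L to M is possible iff L is an ancestor of M.
Ancestors of M: {B, C, D, E, F, G, H, I, J, K, L, M}.
L is among them, so fast-forward is possible.

Yes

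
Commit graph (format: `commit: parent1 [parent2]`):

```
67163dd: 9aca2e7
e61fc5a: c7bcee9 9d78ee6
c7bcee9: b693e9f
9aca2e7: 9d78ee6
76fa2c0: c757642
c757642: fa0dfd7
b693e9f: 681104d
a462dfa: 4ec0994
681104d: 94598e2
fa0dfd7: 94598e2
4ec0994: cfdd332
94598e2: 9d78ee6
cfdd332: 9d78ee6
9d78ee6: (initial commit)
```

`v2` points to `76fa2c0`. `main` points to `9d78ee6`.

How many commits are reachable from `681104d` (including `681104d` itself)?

3

Walking parent pointers from 681104d: reachable set = {681104d, 94598e2, 9d78ee6}.
That is 3 commits.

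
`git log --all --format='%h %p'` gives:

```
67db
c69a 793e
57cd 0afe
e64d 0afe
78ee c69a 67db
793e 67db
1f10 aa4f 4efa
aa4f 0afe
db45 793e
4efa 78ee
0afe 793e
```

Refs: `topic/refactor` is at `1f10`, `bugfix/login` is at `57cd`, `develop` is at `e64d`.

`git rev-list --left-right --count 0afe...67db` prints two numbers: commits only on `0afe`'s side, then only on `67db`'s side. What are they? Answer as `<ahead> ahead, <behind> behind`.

Reachable from 0afe: {0afe, 67db, 793e}.
Reachable from 67db: {67db}.
Only in 0afe's history (ahead): {0afe, 793e} — 2.
Only in 67db's history (behind): {} — 0.

2 ahead, 0 behind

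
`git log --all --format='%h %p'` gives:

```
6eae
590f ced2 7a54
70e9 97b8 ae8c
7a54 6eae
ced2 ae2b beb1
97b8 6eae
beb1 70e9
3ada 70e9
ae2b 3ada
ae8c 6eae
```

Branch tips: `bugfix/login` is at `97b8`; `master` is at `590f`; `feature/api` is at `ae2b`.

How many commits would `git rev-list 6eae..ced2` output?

7

Reachable from ced2: {3ada, 6eae, 70e9, 97b8, ae2b, ae8c, beb1, ced2}.
Reachable from 6eae: {6eae}.
In ced2's history but not 6eae's: {3ada, 70e9, 97b8, ae2b, ae8c, beb1, ced2} — 7 commits.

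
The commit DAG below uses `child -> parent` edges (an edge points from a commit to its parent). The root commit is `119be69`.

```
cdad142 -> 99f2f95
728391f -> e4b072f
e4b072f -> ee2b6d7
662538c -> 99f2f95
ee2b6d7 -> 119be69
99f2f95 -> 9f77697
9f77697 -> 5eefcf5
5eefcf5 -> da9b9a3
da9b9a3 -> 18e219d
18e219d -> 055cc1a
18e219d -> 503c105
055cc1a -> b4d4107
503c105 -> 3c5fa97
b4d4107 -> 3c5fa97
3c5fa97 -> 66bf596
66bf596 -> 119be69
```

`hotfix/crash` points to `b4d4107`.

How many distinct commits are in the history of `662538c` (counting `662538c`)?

Walking parent pointers from 662538c: reachable set = {055cc1a, 119be69, 18e219d, 3c5fa97, 503c105, 5eefcf5, 662538c, 66bf596, 99f2f95, 9f77697, b4d4107, da9b9a3}.
That is 12 commits.

12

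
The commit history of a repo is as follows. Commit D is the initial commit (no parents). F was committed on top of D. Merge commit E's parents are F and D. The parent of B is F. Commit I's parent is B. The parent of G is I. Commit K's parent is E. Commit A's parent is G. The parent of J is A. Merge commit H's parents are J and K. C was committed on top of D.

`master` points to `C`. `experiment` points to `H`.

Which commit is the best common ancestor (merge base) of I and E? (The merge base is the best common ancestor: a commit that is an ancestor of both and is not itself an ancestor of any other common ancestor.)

F

Ancestors of I: {B, D, F, I}.
Ancestors of E: {D, E, F}.
Common ancestors: {D, F}.
Among these, F is not an ancestor of any other common ancestor — it is the merge base.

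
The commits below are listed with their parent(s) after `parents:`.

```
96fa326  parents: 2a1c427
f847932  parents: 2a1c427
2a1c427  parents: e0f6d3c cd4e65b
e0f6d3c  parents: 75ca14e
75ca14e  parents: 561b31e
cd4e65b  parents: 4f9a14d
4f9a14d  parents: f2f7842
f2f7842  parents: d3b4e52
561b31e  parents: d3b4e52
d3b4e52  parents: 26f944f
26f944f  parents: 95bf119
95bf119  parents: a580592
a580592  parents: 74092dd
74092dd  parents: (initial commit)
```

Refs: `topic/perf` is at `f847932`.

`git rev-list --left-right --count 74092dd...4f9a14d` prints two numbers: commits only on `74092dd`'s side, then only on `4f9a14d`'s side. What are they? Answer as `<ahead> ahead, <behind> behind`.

0 ahead, 6 behind

Reachable from 74092dd: {74092dd}.
Reachable from 4f9a14d: {26f944f, 4f9a14d, 74092dd, 95bf119, a580592, d3b4e52, f2f7842}.
Only in 74092dd's history (ahead): {} — 0.
Only in 4f9a14d's history (behind): {26f944f, 4f9a14d, 95bf119, a580592, d3b4e52, f2f7842} — 6.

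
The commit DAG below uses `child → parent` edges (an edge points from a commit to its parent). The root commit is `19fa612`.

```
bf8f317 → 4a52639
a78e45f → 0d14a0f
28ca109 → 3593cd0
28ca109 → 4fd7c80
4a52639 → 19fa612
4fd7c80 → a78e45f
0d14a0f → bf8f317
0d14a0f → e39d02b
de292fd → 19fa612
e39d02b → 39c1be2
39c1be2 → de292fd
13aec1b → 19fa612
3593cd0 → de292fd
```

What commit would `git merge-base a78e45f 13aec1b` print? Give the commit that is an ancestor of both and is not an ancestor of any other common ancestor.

Ancestors of a78e45f: {0d14a0f, 19fa612, 39c1be2, 4a52639, a78e45f, bf8f317, de292fd, e39d02b}.
Ancestors of 13aec1b: {13aec1b, 19fa612}.
Common ancestors: {19fa612}.
The only common ancestor is 19fa612, so it is the merge base.

19fa612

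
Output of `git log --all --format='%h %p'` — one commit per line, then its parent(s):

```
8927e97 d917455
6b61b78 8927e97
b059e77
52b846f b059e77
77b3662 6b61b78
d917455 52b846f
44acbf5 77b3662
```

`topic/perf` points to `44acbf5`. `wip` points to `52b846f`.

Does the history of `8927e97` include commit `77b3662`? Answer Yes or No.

Ancestors of 8927e97: {52b846f, 8927e97, b059e77, d917455}.
77b3662 is not in that set, so it is not an ancestor of 8927e97.

No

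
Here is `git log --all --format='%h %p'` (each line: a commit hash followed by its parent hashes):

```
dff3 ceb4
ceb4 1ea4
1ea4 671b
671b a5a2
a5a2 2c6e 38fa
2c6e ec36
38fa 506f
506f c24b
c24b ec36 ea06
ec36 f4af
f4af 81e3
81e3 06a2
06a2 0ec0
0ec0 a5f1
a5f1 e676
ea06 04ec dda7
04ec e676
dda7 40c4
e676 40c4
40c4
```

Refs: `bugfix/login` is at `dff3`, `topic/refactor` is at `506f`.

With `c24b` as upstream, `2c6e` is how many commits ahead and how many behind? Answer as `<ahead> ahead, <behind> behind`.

Reachable from 2c6e: {06a2, 0ec0, 2c6e, 40c4, 81e3, a5f1, e676, ec36, f4af}.
Reachable from c24b: {04ec, 06a2, 0ec0, 40c4, 81e3, a5f1, c24b, dda7, e676, ea06, ec36, f4af}.
Only in 2c6e's history (ahead): {2c6e} — 1.
Only in c24b's history (behind): {04ec, c24b, dda7, ea06} — 4.

1 ahead, 4 behind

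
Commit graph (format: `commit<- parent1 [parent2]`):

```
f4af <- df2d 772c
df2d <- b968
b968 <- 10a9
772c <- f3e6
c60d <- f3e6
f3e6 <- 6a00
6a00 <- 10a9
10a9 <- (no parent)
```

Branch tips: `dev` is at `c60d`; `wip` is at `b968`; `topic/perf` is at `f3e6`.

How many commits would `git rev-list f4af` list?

7

Walking parent pointers from f4af: reachable set = {10a9, 6a00, 772c, b968, df2d, f3e6, f4af}.
That is 7 commits.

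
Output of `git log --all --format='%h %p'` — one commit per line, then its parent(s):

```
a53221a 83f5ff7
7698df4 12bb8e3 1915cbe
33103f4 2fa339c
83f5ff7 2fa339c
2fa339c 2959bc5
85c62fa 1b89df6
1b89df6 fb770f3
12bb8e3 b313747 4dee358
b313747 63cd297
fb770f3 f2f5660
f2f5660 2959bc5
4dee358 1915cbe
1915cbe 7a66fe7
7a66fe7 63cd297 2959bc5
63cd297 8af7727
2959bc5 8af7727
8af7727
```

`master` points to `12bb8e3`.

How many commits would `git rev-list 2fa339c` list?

3

Walking parent pointers from 2fa339c: reachable set = {2959bc5, 2fa339c, 8af7727}.
That is 3 commits.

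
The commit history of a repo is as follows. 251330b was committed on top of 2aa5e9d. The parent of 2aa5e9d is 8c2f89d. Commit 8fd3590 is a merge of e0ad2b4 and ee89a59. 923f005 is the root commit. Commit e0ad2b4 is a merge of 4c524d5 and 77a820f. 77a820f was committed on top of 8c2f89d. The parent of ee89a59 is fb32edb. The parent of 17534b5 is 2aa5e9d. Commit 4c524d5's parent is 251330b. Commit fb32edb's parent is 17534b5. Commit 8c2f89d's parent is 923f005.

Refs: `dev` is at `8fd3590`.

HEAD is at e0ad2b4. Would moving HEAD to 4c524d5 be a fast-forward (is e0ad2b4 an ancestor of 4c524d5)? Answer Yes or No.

A fast-forward from e0ad2b4 to 4c524d5 is possible iff e0ad2b4 is an ancestor of 4c524d5.
Ancestors of 4c524d5: {251330b, 2aa5e9d, 4c524d5, 8c2f89d, 923f005}.
e0ad2b4 is not among them, so fast-forward is not possible.

No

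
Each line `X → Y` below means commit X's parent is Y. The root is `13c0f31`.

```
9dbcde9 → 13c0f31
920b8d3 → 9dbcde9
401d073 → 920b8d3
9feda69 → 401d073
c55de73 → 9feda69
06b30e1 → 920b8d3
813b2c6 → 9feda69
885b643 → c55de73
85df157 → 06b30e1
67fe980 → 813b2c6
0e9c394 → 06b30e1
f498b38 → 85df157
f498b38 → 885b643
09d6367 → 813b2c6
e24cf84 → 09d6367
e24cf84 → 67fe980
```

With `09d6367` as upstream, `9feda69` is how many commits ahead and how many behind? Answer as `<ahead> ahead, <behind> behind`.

Reachable from 9feda69: {13c0f31, 401d073, 920b8d3, 9dbcde9, 9feda69}.
Reachable from 09d6367: {09d6367, 13c0f31, 401d073, 813b2c6, 920b8d3, 9dbcde9, 9feda69}.
Only in 9feda69's history (ahead): {} — 0.
Only in 09d6367's history (behind): {09d6367, 813b2c6} — 2.

0 ahead, 2 behind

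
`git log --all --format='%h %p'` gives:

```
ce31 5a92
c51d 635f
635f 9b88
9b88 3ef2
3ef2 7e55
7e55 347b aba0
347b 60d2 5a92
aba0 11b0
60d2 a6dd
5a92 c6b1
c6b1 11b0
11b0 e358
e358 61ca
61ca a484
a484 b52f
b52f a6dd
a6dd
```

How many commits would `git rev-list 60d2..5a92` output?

7

Reachable from 5a92: {11b0, 5a92, 61ca, a484, a6dd, b52f, c6b1, e358}.
Reachable from 60d2: {60d2, a6dd}.
In 5a92's history but not 60d2's: {11b0, 5a92, 61ca, a484, b52f, c6b1, e358} — 7 commits.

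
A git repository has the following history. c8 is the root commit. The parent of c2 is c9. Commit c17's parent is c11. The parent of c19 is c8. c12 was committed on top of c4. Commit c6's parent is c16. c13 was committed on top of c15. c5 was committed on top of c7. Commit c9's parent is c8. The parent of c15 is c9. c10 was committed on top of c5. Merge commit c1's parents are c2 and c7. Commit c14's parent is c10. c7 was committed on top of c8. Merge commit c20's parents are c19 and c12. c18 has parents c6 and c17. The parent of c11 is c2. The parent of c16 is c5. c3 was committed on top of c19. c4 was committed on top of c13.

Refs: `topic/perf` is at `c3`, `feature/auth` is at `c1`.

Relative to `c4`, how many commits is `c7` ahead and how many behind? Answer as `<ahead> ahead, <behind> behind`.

Reachable from c7: {c7, c8}.
Reachable from c4: {c13, c15, c4, c8, c9}.
Only in c7's history (ahead): {c7} — 1.
Only in c4's history (behind): {c13, c15, c4, c9} — 4.

1 ahead, 4 behind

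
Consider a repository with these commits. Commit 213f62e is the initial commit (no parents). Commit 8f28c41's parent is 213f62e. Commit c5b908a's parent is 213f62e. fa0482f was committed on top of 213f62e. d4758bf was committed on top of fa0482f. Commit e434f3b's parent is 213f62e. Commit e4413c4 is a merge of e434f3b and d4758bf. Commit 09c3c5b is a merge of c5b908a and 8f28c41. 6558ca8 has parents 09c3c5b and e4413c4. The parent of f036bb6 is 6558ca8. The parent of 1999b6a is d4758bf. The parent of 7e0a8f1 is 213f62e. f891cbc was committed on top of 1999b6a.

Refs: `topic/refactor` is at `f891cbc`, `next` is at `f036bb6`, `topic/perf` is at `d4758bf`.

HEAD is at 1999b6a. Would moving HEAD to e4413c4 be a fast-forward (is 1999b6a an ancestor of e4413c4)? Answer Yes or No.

No

A fast-forward from 1999b6a to e4413c4 is possible iff 1999b6a is an ancestor of e4413c4.
Ancestors of e4413c4: {213f62e, d4758bf, e434f3b, e4413c4, fa0482f}.
1999b6a is not among them, so fast-forward is not possible.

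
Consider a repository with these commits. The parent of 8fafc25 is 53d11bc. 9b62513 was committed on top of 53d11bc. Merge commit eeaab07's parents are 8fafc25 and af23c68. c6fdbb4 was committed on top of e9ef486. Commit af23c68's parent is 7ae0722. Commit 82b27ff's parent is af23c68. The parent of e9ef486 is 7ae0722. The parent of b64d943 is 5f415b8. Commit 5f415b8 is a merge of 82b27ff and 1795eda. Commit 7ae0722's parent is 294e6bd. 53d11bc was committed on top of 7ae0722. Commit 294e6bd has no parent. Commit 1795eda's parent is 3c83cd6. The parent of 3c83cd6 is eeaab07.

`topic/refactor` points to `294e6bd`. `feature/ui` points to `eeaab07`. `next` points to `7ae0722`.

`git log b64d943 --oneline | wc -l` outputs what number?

Walking parent pointers from b64d943: reachable set = {1795eda, 294e6bd, 3c83cd6, 53d11bc, 5f415b8, 7ae0722, 82b27ff, 8fafc25, af23c68, b64d943, eeaab07}.
That is 11 commits.

11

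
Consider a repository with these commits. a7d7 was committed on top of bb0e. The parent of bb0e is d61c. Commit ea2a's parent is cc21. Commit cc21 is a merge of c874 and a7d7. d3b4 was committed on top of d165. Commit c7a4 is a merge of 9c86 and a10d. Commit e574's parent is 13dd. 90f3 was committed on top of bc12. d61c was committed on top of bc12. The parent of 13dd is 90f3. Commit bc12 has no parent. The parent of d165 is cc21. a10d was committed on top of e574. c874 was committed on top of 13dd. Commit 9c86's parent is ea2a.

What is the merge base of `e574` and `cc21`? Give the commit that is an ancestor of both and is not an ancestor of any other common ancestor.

13dd

Ancestors of e574: {13dd, 90f3, bc12, e574}.
Ancestors of cc21: {13dd, 90f3, a7d7, bb0e, bc12, c874, cc21, d61c}.
Common ancestors: {13dd, 90f3, bc12}.
Among these, 13dd is not an ancestor of any other common ancestor — it is the merge base.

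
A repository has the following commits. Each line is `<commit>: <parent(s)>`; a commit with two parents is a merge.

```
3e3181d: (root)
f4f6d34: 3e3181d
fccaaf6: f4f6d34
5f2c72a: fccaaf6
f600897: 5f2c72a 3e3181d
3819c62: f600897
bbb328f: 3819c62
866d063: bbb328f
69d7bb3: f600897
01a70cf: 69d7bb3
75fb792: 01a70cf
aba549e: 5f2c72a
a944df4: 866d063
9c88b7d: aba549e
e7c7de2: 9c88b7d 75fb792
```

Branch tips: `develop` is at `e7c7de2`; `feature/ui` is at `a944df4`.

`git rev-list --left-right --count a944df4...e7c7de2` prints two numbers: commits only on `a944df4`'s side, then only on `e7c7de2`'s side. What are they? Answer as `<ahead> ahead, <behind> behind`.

Reachable from a944df4: {3819c62, 3e3181d, 5f2c72a, 866d063, a944df4, bbb328f, f4f6d34, f600897, fccaaf6}.
Reachable from e7c7de2: {01a70cf, 3e3181d, 5f2c72a, 69d7bb3, 75fb792, 9c88b7d, aba549e, e7c7de2, f4f6d34, f600897, fccaaf6}.
Only in a944df4's history (ahead): {3819c62, 866d063, a944df4, bbb328f} — 4.
Only in e7c7de2's history (behind): {01a70cf, 69d7bb3, 75fb792, 9c88b7d, aba549e, e7c7de2} — 6.

4 ahead, 6 behind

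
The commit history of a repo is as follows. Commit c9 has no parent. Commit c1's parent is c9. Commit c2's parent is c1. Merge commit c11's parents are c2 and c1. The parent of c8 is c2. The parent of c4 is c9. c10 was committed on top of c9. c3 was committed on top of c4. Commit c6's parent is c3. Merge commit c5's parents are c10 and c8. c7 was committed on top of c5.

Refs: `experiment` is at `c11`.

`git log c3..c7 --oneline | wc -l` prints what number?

6

Reachable from c7: {c1, c10, c2, c5, c7, c8, c9}.
Reachable from c3: {c3, c4, c9}.
In c7's history but not c3's: {c1, c10, c2, c5, c7, c8} — 6 commits.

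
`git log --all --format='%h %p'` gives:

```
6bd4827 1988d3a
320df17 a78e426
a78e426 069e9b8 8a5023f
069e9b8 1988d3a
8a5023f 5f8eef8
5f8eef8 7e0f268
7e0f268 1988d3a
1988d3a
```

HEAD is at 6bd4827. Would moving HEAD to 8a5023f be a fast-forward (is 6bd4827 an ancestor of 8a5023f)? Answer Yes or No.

No

A fast-forward from 6bd4827 to 8a5023f is possible iff 6bd4827 is an ancestor of 8a5023f.
Ancestors of 8a5023f: {1988d3a, 5f8eef8, 7e0f268, 8a5023f}.
6bd4827 is not among them, so fast-forward is not possible.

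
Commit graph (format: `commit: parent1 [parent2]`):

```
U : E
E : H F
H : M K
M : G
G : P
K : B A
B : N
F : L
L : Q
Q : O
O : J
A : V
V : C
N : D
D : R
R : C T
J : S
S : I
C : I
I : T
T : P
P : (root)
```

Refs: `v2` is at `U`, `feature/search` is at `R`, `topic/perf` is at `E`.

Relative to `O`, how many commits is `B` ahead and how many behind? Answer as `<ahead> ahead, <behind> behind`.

Reachable from B: {B, C, D, I, N, P, R, T}.
Reachable from O: {I, J, O, P, S, T}.
Only in B's history (ahead): {B, C, D, N, R} — 5.
Only in O's history (behind): {J, O, S} — 3.

5 ahead, 3 behind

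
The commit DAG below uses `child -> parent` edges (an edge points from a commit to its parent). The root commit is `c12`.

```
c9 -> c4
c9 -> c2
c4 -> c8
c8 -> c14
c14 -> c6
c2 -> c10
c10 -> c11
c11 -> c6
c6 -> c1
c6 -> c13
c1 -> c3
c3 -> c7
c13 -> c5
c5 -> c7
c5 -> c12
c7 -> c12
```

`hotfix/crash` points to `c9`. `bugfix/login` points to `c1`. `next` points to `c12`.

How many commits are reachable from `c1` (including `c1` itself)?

4

Walking parent pointers from c1: reachable set = {c1, c12, c3, c7}.
That is 4 commits.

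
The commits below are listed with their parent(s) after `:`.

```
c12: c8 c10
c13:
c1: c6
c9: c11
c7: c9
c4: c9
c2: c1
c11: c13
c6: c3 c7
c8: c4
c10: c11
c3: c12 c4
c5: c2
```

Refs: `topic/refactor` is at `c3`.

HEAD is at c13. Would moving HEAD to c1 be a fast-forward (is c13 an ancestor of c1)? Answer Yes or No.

Yes

A fast-forward from c13 to c1 is possible iff c13 is an ancestor of c1.
Ancestors of c1: {c1, c10, c11, c12, c13, c3, c4, c6, c7, c8, c9}.
c13 is among them, so fast-forward is possible.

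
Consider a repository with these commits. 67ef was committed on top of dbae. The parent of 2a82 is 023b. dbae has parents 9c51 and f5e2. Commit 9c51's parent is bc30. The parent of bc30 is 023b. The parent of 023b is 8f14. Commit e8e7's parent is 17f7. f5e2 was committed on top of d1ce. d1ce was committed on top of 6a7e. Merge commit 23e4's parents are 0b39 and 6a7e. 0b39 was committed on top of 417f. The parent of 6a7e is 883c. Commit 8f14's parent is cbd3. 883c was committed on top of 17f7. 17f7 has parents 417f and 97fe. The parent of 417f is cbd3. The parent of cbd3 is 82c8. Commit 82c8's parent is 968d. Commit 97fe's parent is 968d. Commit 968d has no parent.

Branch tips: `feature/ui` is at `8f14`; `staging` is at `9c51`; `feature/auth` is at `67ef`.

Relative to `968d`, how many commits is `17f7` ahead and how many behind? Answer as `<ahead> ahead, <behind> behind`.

Reachable from 17f7: {17f7, 417f, 82c8, 968d, 97fe, cbd3}.
Reachable from 968d: {968d}.
Only in 17f7's history (ahead): {17f7, 417f, 82c8, 97fe, cbd3} — 5.
Only in 968d's history (behind): {} — 0.

5 ahead, 0 behind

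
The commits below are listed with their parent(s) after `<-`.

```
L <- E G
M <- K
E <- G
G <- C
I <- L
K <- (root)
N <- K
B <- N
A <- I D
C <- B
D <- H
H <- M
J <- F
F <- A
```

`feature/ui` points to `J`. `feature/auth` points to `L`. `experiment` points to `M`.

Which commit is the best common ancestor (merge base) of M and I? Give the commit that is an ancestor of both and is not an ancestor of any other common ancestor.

Ancestors of M: {K, M}.
Ancestors of I: {B, C, E, G, I, K, L, N}.
Common ancestors: {K}.
The only common ancestor is K, so it is the merge base.

K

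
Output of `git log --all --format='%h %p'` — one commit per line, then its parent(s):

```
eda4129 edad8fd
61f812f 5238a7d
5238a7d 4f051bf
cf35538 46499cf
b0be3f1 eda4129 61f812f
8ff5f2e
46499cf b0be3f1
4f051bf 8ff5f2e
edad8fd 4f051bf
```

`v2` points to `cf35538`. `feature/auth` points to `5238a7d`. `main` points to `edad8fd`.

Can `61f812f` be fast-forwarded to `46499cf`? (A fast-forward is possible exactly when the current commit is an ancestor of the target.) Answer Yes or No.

A fast-forward from 61f812f to 46499cf is possible iff 61f812f is an ancestor of 46499cf.
Ancestors of 46499cf: {46499cf, 4f051bf, 5238a7d, 61f812f, 8ff5f2e, b0be3f1, eda4129, edad8fd}.
61f812f is among them, so fast-forward is possible.

Yes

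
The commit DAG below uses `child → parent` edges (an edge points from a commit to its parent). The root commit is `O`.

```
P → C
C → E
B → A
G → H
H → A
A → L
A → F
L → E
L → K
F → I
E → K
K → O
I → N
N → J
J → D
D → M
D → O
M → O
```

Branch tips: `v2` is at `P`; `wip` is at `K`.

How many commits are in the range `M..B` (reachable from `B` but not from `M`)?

Reachable from B: {A, B, D, E, F, I, J, K, L, M, N, O}.
Reachable from M: {M, O}.
In B's history but not M's: {A, B, D, E, F, I, J, K, L, N} — 10 commits.

10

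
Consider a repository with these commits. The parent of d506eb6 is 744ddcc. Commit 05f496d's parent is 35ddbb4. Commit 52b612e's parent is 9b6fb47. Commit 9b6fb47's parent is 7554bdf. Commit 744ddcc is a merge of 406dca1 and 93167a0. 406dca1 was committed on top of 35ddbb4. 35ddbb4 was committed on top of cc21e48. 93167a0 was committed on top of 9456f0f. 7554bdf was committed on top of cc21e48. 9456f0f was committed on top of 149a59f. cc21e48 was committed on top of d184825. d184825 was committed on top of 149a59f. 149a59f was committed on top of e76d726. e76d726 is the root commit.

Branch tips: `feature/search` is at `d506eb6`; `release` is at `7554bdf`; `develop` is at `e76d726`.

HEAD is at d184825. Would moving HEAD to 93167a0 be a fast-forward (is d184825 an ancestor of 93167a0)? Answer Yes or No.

A fast-forward from d184825 to 93167a0 is possible iff d184825 is an ancestor of 93167a0.
Ancestors of 93167a0: {149a59f, 93167a0, 9456f0f, e76d726}.
d184825 is not among them, so fast-forward is not possible.

No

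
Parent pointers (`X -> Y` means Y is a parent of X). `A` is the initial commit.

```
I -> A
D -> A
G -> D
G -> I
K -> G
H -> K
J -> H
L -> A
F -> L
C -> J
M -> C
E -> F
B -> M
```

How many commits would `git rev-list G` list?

4

Walking parent pointers from G: reachable set = {A, D, G, I}.
That is 4 commits.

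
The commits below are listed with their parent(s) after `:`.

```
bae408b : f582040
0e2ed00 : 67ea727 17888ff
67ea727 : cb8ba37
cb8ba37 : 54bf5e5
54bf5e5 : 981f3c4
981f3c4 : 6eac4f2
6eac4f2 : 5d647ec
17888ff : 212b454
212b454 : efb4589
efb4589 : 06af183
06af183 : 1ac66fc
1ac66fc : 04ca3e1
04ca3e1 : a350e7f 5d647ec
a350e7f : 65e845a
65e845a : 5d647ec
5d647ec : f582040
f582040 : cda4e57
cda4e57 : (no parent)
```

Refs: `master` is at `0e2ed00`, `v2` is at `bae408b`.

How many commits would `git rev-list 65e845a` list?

4

Walking parent pointers from 65e845a: reachable set = {5d647ec, 65e845a, cda4e57, f582040}.
That is 4 commits.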